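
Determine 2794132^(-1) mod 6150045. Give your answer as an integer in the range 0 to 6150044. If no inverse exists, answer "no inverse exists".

Euclidean algorithm on 6150045, 2794132:
6150045 = 2×2794132 + 561781
2794132 = 4×561781 + 547008
561781 = 1×547008 + 14773
547008 = 37×14773 + 407
14773 = 36×407 + 121
407 = 3×121 + 44
121 = 2×44 + 33
44 = 1×33 + 11
33 = 3×11 + 0
gcd(2794132, 6150045) = 11 ≠ 1, so 2794132 has no multiplicative inverse modulo 6150045.

no inverse exists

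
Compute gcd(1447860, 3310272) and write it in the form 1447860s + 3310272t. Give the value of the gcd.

12

Apply Euclid's algorithm to 3310272 and 1447860:
3310272 = 2*1447860 + 414552
1447860 = 3*414552 + 204204
414552 = 2*204204 + 6144
204204 = 33*6144 + 1452
6144 = 4*1452 + 336
1452 = 4*336 + 108
336 = 3*108 + 12
108 = 9*12 + 0
gcd(1447860, 3310272) = 12.
Back-substituting:
12 = 336 − 3·108
12 = −3·1452 + 13·336
12 = 13·6144 − 55·1452
12 = −55·204204 + 1828·6144
12 = 1828·414552 − 3711·204204
12 = −3711·1447860 + 12961·414552
12 = 12961·3310272 − 29633·1447860
So 12 = (12961)·3310272 + (-29633)·1447860.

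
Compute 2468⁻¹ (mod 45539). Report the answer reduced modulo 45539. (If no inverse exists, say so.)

Extended Euclidean algorithm:
45539 = 18×2468 + 1115
2468 = 2×1115 + 238
1115 = 4×238 + 163
238 = 1×163 + 75
163 = 2×75 + 13
75 = 5×13 + 10
13 = 1×10 + 3
10 = 3×3 + 1
3 = 3×1 + 0
The gcd is 1. Working backward:
1 = 10 − 3·3
1 = −3·13 + 4·10
1 = 4·75 − 23·13
1 = −23·163 + 50·75
1 = 50·238 − 73·163
1 = −73·1115 + 342·238
1 = 342·2468 − 757·1115
1 = −757·45539 + 13968·2468
So 2468·13968 ≡ 1 (mod 45539).

13968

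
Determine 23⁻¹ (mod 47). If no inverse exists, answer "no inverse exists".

45

gcd(47, 23) by repeated division:
47 = 2·23 + 1
23 = 23·1 + 0
gcd = 1, so the inverse exists. Back-substitute:
1 = 47 − 2·23
Thus 23·(-2) ≡ 1 (mod 47); reducing, -2 mod 47 = 45.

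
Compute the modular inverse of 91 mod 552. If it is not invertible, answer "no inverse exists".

91

Extended Euclidean algorithm:
552 = 6×91 + 6
91 = 15×6 + 1
6 = 6×1 + 0
The gcd is 1. Working backward:
1 = 91 − 15·6
1 = −15·552 + 91·91
So 91·91 ≡ 1 (mod 552).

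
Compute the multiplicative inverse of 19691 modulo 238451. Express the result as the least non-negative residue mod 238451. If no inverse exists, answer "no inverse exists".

165999

gcd(238451, 19691) by repeated division:
238451 = 12*19691 + 2159
19691 = 9*2159 + 260
2159 = 8*260 + 79
260 = 3*79 + 23
79 = 3*23 + 10
23 = 2*10 + 3
10 = 3*3 + 1
3 = 3*1 + 0
gcd = 1, so the inverse exists. Back-substitute:
1 = 10 − 3·3
1 = −3·23 + 7·10
1 = 7·79 − 24·23
1 = −24·260 + 79·79
1 = 79·2159 − 656·260
1 = −656·19691 + 5983·2159
1 = 5983·238451 − 72452·19691
Hence 19691⁻¹ ≡ -72452 ≡ 165999 (mod 238451).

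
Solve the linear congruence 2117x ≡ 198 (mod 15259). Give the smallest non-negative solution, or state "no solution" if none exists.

First find gcd(2117, 15259):
15259 = 7·2117 + 440
2117 = 4·440 + 357
440 = 1·357 + 83
357 = 4·83 + 25
83 = 3·25 + 8
25 = 3·8 + 1
8 = 8·1 + 0
gcd = 1, so a unique solution mod 15259 exists.
Back-substitute for the Bézout coefficients:
1 = 25 − 3·8
1 = −3·83 + 10·25
1 = 10·357 − 43·83
1 = −43·440 + 53·357
1 = 53·2117 − 255·440
1 = −255·15259 + 1838·2117
So 2117·(1838) ≡ 1 (mod 15259), giving 2117⁻¹ ≡ 1838.
x ≡ 2117⁻¹·198 ≡ 1838·198 ≡ 12967 (mod 15259).

12967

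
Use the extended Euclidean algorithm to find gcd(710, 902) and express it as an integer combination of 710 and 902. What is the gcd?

Repeated division:
902 = 1·710 + 192
710 = 3·192 + 134
192 = 1·134 + 58
134 = 2·58 + 18
58 = 3·18 + 4
18 = 4·4 + 2
4 = 2·2 + 0
gcd(710, 902) = 2.
Express as a combination:
2 = 18 − 4·4
2 = −4·58 + 13·18
2 = 13·134 − 30·58
2 = −30·192 + 43·134
2 = 43·710 − 159·192
2 = −159·902 + 202·710
So 2 = (-159)·902 + (202)·710.

2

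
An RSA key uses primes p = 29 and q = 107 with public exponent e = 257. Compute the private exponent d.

φ(n) = (p−1)(q−1) = 28·106 = 2968.
Need d with 257·d ≡ 1 (mod 2968). Apply the extended Euclidean algorithm:
2968 = 11·257 + 141
257 = 1·141 + 116
141 = 1·116 + 25
116 = 4·25 + 16
25 = 1·16 + 9
16 = 1·9 + 7
9 = 1·7 + 2
7 = 3·2 + 1
2 = 2·1 + 0
Back-substitute:
1 = 7 − 3·2
1 = −3·9 + 4·7
1 = 4·16 − 7·9
1 = −7·25 + 11·16
1 = 11·116 − 51·25
1 = −51·141 + 62·116
1 = 62·257 − 113·141
1 = −113·2968 + 1305·257
So 257·1305 ≡ 1 (mod 2968), hence d = 1305.

1305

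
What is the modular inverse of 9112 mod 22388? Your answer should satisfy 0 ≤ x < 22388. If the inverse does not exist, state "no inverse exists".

no inverse exists

Euclidean algorithm on 22388, 9112:
22388 = 2*9112 + 4164
9112 = 2*4164 + 784
4164 = 5*784 + 244
784 = 3*244 + 52
244 = 4*52 + 36
52 = 1*36 + 16
36 = 2*16 + 4
16 = 4*4 + 0
Since gcd = 4 > 1, 9112 is not a unit mod 22388.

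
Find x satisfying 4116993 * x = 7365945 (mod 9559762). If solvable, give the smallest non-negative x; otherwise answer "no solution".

First find gcd(4116993, 9559762):
9559762 = 2·4116993 + 1325776
4116993 = 3·1325776 + 139665
1325776 = 9·139665 + 68791
139665 = 2·68791 + 2083
68791 = 33·2083 + 52
2083 = 40·52 + 3
52 = 17·3 + 1
3 = 3·1 + 0
gcd = 1, so a unique solution mod 9559762 exists.
Back-substitute for the Bézout coefficients:
1 = 52 − 17·3
1 = −17·2083 + 681·52
1 = 681·68791 − 22490·2083
1 = −22490·139665 + 45661·68791
1 = 45661·1325776 − 433439·139665
1 = −433439·4116993 + 1345978·1325776
1 = 1345978·9559762 − 3125395·4116993
So 4116993·(-3125395) ≡ 1 (mod 9559762), giving 4116993⁻¹ ≡ 6434367.
x ≡ 4116993⁻¹·7365945 ≡ 6434367·7365945 ≡ 6143217 (mod 9559762).

6143217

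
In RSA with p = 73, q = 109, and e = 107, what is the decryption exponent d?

3779

φ(n) = (p−1)(q−1) = 72·108 = 7776.
Need d with 107·d ≡ 1 (mod 7776). Apply the extended Euclidean algorithm:
7776 = 72*107 + 72
107 = 1*72 + 35
72 = 2*35 + 2
35 = 17*2 + 1
2 = 2*1 + 0
Back-substitute:
1 = 35 − 17·2
1 = −17·72 + 35·35
1 = 35·107 − 52·72
1 = −52·7776 + 3779·107
So 107·3779 ≡ 1 (mod 7776), hence d = 3779.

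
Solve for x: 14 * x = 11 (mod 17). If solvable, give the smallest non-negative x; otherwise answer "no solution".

First find gcd(14, 17):
17 = 1·14 + 3
14 = 4·3 + 2
3 = 1·2 + 1
2 = 2·1 + 0
gcd = 1, so a unique solution mod 17 exists.
Back-substitute for the Bézout coefficients:
1 = 3 − 2
1 = −14 + 5·3
1 = 5·17 − 6·14
So 14·(-6) ≡ 1 (mod 17), giving 14⁻¹ ≡ 11.
x ≡ 14⁻¹·11 ≡ 11·11 ≡ 2 (mod 17).

2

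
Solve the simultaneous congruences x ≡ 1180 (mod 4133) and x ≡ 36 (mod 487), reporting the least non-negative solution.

728588

Write x = 1180 + 4133·k. Then 4133·k ≡ 36 − 1180 ≡ 317 (mod 487).
Need 4133⁻¹ mod 487. Extended Euclid on (487, 237):
487 = 2*237 + 13
237 = 18*13 + 3
13 = 4*3 + 1
3 = 3*1 + 0
Back-substitute:
1 = 13 − 4·3
1 = −4·237 + 73·13
1 = 73·487 − 150·237
4133⁻¹ ≡ 337 (mod 487), so k ≡ 337·317 ≡ 176 (mod 487).
x = 1180 + 4133·176 = 728588.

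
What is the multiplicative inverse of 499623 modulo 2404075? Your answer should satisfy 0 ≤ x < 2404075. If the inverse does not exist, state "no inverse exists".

1637987

gcd(2404075, 499623) by repeated division:
2404075 = 4·499623 + 405583
499623 = 1·405583 + 94040
405583 = 4·94040 + 29423
94040 = 3·29423 + 5771
29423 = 5·5771 + 568
5771 = 10·568 + 91
568 = 6·91 + 22
91 = 4·22 + 3
22 = 7·3 + 1
3 = 3·1 + 0
Since gcd(499623, 2404075) = 1, back-substitute to write 1 as a combination:
1 = 22 − 7·3
1 = −7·91 + 29·22
1 = 29·568 − 181·91
1 = −181·5771 + 1839·568
1 = 1839·29423 − 9376·5771
1 = −9376·94040 + 29967·29423
1 = 29967·405583 − 129244·94040
1 = −129244·499623 + 159211·405583
1 = 159211·2404075 − 766088·499623
So 499623·(-766088) ≡ 1 (mod 2404075), and -766088 ≡ 1637987 (mod 2404075).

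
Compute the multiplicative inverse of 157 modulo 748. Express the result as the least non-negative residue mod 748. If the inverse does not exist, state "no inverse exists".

gcd(748, 157) by repeated division:
748 = 4*157 + 120
157 = 1*120 + 37
120 = 3*37 + 9
37 = 4*9 + 1
9 = 9*1 + 0
gcd = 1, so the inverse exists. Back-substitute:
1 = 37 − 4·9
1 = −4·120 + 13·37
1 = 13·157 − 17·120
1 = −17·748 + 81·157
So 157·81 ≡ 1 (mod 748).

81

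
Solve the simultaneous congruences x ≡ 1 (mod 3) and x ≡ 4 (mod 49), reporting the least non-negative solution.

Write x = 1 + 3·k. Then 3·k ≡ 4 − 1 ≡ 3 (mod 49).
Need 3⁻¹ mod 49. Extended Euclid on (49, 3):
49 = 16*3 + 1
3 = 3*1 + 0
Back-substitute:
1 = 49 − 16·3
3⁻¹ ≡ 33 (mod 49), so k ≡ 33·3 ≡ 1 (mod 49).
x = 1 + 3·1 = 4.

4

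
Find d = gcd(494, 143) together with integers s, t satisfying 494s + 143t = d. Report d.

Repeated division:
494 = 3*143 + 65
143 = 2*65 + 13
65 = 5*13 + 0
gcd(494, 143) = 13.
Working backward:
13 = 143 − 2·65
13 = −2·494 + 7·143
So 13 = (-2)·494 + (7)·143.

13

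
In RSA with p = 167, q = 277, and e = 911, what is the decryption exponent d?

φ(n) = (p−1)(q−1) = 166·276 = 45816.
Need d with 911·d ≡ 1 (mod 45816). Apply the extended Euclidean algorithm:
45816 = 50×911 + 266
911 = 3×266 + 113
266 = 2×113 + 40
113 = 2×40 + 33
40 = 1×33 + 7
33 = 4×7 + 5
7 = 1×5 + 2
5 = 2×2 + 1
2 = 2×1 + 0
Back-substitute:
1 = 5 − 2·2
1 = −2·7 + 3·5
1 = 3·33 − 14·7
1 = −14·40 + 17·33
1 = 17·113 − 48·40
1 = −48·266 + 113·113
1 = 113·911 − 387·266
1 = −387·45816 + 19463·911
So 911·19463 ≡ 1 (mod 45816), hence d = 19463.

19463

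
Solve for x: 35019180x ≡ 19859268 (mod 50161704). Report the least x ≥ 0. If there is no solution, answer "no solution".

3444735

First find gcd(35019180, 50161704):
50161704 = 1×35019180 + 15142524
35019180 = 2×15142524 + 4734132
15142524 = 3×4734132 + 940128
4734132 = 5×940128 + 33492
940128 = 28×33492 + 2352
33492 = 14×2352 + 564
2352 = 4×564 + 96
564 = 5×96 + 84
96 = 1×84 + 12
84 = 7×12 + 0
gcd = 12 and 12 | 19859268, so solutions exist. Divide through by 12: 2918265x ≡ 1654939 (mod 4180142).
Now find 2918265⁻¹ mod 4180142:
4180142 = 1*2918265 + 1261877
2918265 = 2*1261877 + 394511
1261877 = 3*394511 + 78344
394511 = 5*78344 + 2791
78344 = 28*2791 + 196
2791 = 14*196 + 47
196 = 4*47 + 8
47 = 5*8 + 7
8 = 1*7 + 1
7 = 7*1 + 0
Back-substitute:
1 = 8 − 7
1 = −47 + 6·8
1 = 6·196 − 25·47
1 = −25·2791 + 356·196
1 = 356·78344 − 9993·2791
1 = −9993·394511 + 50321·78344
1 = 50321·1261877 − 160956·394511
1 = −160956·2918265 + 372233·1261877
1 = 372233·4180142 − 533189·2918265
So 2918265·(-533189) ≡ 1 (mod 4180142), i.e. 2918265⁻¹ ≡ 3646953.
Then x ≡ 3646953·1654939 ≡ 3444735 (mod 4180142); the smallest non-negative solution is x = 3444735.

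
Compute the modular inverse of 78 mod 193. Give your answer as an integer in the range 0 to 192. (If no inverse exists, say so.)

146

gcd(193, 78) by repeated division:
193 = 2×78 + 37
78 = 2×37 + 4
37 = 9×4 + 1
4 = 4×1 + 0
The gcd is 1. Working backward:
1 = 37 − 9·4
1 = −9·78 + 19·37
1 = 19·193 − 47·78
Hence 78⁻¹ ≡ -47 ≡ 146 (mod 193).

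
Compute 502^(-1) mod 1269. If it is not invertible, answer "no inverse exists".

Extended Euclidean algorithm:
1269 = 2·502 + 265
502 = 1·265 + 237
265 = 1·237 + 28
237 = 8·28 + 13
28 = 2·13 + 2
13 = 6·2 + 1
2 = 2·1 + 0
Since gcd(502, 1269) = 1, back-substitute to write 1 as a combination:
1 = 13 − 6·2
1 = −6·28 + 13·13
1 = 13·237 − 110·28
1 = −110·265 + 123·237
1 = 123·502 − 233·265
1 = −233·1269 + 589·502
So 502·589 ≡ 1 (mod 1269).

589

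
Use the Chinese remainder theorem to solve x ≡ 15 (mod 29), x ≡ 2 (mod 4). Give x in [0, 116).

Write x = 15 + 29·k. Then 29·k ≡ 2 − 15 ≡ 3 (mod 4).
Need 29⁻¹ mod 4. Extended Euclid on (4, 1):
4 = 4·1 + 0
29⁻¹ ≡ 1 (mod 4), so k ≡ 1·3 ≡ 3 (mod 4).
x = 15 + 29·3 = 102.

102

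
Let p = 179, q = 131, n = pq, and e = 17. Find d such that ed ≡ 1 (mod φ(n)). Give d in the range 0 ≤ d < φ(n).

φ(n) = (p−1)(q−1) = 178·130 = 23140.
Need d with 17·d ≡ 1 (mod 23140). Apply the extended Euclidean algorithm:
23140 = 1361*17 + 3
17 = 5*3 + 2
3 = 1*2 + 1
2 = 2*1 + 0
Back-substitute:
1 = 3 − 2
1 = −17 + 6·3
1 = 6·23140 − 8167·17
So 17·(-8167) ≡ 1 (mod 23140), hence d ≡ -8167 ≡ 14973 (mod 23140).

14973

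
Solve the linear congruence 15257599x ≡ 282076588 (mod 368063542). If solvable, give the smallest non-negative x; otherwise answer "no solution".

no solution

gcd(15257599, 368063542):
368063542 = 24×15257599 + 1881166
15257599 = 8×1881166 + 208271
1881166 = 9×208271 + 6727
208271 = 30×6727 + 6461
6727 = 1×6461 + 266
6461 = 24×266 + 77
266 = 3×77 + 35
77 = 2×35 + 7
35 = 5×7 + 0
gcd = 7, but 7 ∤ 282076588, so the congruence has no solution.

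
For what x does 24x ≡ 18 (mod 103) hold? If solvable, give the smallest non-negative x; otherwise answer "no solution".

78

First find gcd(24, 103):
103 = 4*24 + 7
24 = 3*7 + 3
7 = 2*3 + 1
3 = 3*1 + 0
gcd = 1, so a unique solution mod 103 exists.
Back-substitute for the Bézout coefficients:
1 = 7 − 2·3
1 = −2·24 + 7·7
1 = 7·103 − 30·24
So 24·(-30) ≡ 1 (mod 103), giving 24⁻¹ ≡ 73.
x ≡ 24⁻¹·18 ≡ 73·18 ≡ 78 (mod 103).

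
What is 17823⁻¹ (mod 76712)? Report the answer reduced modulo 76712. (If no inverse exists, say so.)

Apply the Euclidean algorithm to 76712 and 17823:
76712 = 4*17823 + 5420
17823 = 3*5420 + 1563
5420 = 3*1563 + 731
1563 = 2*731 + 101
731 = 7*101 + 24
101 = 4*24 + 5
24 = 4*5 + 4
5 = 1*4 + 1
4 = 4*1 + 0
gcd = 1, so the inverse exists. Back-substitute:
1 = 5 − 4
1 = −24 + 5·5
1 = 5·101 − 21·24
1 = −21·731 + 152·101
1 = 152·1563 − 325·731
1 = −325·5420 + 1127·1563
1 = 1127·17823 − 3706·5420
1 = −3706·76712 + 15951·17823
So 17823·15951 ≡ 1 (mod 76712).

15951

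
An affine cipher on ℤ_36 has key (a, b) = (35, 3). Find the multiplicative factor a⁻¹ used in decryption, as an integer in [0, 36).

35

Run Euclid on (36, 35):
36 = 1*35 + 1
35 = 35*1 + 0
gcd = 1, so the inverse exists. Back-substitute:
1 = 36 − 35
Thus 35·(-1) ≡ 1 (mod 36); reducing, -1 mod 36 = 35.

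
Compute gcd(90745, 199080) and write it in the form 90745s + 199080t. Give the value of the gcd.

5

Euclidean algorithm:
199080 = 2×90745 + 17590
90745 = 5×17590 + 2795
17590 = 6×2795 + 820
2795 = 3×820 + 335
820 = 2×335 + 150
335 = 2×150 + 35
150 = 4×35 + 10
35 = 3×10 + 5
10 = 2×5 + 0
gcd(90745, 199080) = 5.
Working backward:
5 = 35 − 3·10
5 = −3·150 + 13·35
5 = 13·335 − 29·150
5 = −29·820 + 71·335
5 = 71·2795 − 242·820
5 = −242·17590 + 1523·2795
5 = 1523·90745 − 7857·17590
5 = −7857·199080 + 17237·90745
So 5 = (-7857)·199080 + (17237)·90745.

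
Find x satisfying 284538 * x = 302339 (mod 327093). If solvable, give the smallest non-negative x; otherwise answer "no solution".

gcd(284538, 327093):
327093 = 1*284538 + 42555
284538 = 6*42555 + 29208
42555 = 1*29208 + 13347
29208 = 2*13347 + 2514
13347 = 5*2514 + 777
2514 = 3*777 + 183
777 = 4*183 + 45
183 = 4*45 + 3
45 = 15*3 + 0
gcd = 3, but 3 ∤ 302339, so the congruence has no solution.

no solution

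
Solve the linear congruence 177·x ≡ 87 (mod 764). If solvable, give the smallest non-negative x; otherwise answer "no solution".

First find gcd(177, 764):
764 = 4·177 + 56
177 = 3·56 + 9
56 = 6·9 + 2
9 = 4·2 + 1
2 = 2·1 + 0
gcd = 1, so a unique solution mod 764 exists.
Back-substitute for the Bézout coefficients:
1 = 9 − 4·2
1 = −4·56 + 25·9
1 = 25·177 − 79·56
1 = −79·764 + 341·177
So 177·(341) ≡ 1 (mod 764), giving 177⁻¹ ≡ 341.
x ≡ 177⁻¹·87 ≡ 341·87 ≡ 635 (mod 764).

635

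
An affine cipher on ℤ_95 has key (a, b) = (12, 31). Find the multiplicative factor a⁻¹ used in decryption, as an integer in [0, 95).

Extended Euclidean algorithm:
95 = 7*12 + 11
12 = 1*11 + 1
11 = 11*1 + 0
Since gcd(12, 95) = 1, back-substitute to write 1 as a combination:
1 = 12 − 11
1 = −95 + 8·12
So 12·8 ≡ 1 (mod 95).

8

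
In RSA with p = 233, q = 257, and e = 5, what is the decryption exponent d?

23757

φ(n) = (p−1)(q−1) = 232·256 = 59392.
Need d with 5·d ≡ 1 (mod 59392). Apply the extended Euclidean algorithm:
59392 = 11878·5 + 2
5 = 2·2 + 1
2 = 2·1 + 0
Back-substitute:
1 = 5 − 2·2
1 = −2·59392 + 23757·5
So 5·23757 ≡ 1 (mod 59392), hence d = 23757.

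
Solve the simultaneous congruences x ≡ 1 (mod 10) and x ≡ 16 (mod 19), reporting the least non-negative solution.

Write x = 1 + 10·k. Then 10·k ≡ 16 − 1 ≡ 15 (mod 19).
Need 10⁻¹ mod 19. Extended Euclid on (19, 10):
19 = 1·10 + 9
10 = 1·9 + 1
9 = 9·1 + 0
Back-substitute:
1 = 10 − 9
1 = −19 + 2·10
10⁻¹ ≡ 2 (mod 19), so k ≡ 2·15 ≡ 11 (mod 19).
x = 1 + 10·11 = 111.

111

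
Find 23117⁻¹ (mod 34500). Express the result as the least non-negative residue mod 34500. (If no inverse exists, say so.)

Extended Euclidean algorithm:
34500 = 1·23117 + 11383
23117 = 2·11383 + 351
11383 = 32·351 + 151
351 = 2·151 + 49
151 = 3·49 + 4
49 = 12·4 + 1
4 = 4·1 + 0
The gcd is 1. Working backward:
1 = 49 − 12·4
1 = −12·151 + 37·49
1 = 37·351 − 86·151
1 = −86·11383 + 2789·351
1 = 2789·23117 − 5664·11383
1 = −5664·34500 + 8453·23117
So 23117·8453 ≡ 1 (mod 34500).

8453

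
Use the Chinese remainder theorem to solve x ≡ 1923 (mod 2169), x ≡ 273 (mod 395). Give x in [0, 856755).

45303

Write x = 1923 + 2169·k. Then 2169·k ≡ 273 − 1923 ≡ 325 (mod 395).
Need 2169⁻¹ mod 395. Extended Euclid on (395, 194):
395 = 2*194 + 7
194 = 27*7 + 5
7 = 1*5 + 2
5 = 2*2 + 1
2 = 2*1 + 0
Back-substitute:
1 = 5 − 2·2
1 = −2·7 + 3·5
1 = 3·194 − 83·7
1 = −83·395 + 169·194
2169⁻¹ ≡ 169 (mod 395), so k ≡ 169·325 ≡ 20 (mod 395).
x = 1923 + 2169·20 = 45303.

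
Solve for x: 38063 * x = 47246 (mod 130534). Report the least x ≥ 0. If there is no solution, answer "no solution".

79310

First find gcd(38063, 130534):
130534 = 3×38063 + 16345
38063 = 2×16345 + 5373
16345 = 3×5373 + 226
5373 = 23×226 + 175
226 = 1×175 + 51
175 = 3×51 + 22
51 = 2×22 + 7
22 = 3×7 + 1
7 = 7×1 + 0
gcd = 1, so a unique solution mod 130534 exists.
Back-substitute for the Bézout coefficients:
1 = 22 − 3·7
1 = −3·51 + 7·22
1 = 7·175 − 24·51
1 = −24·226 + 31·175
1 = 31·5373 − 737·226
1 = −737·16345 + 2242·5373
1 = 2242·38063 − 5221·16345
1 = −5221·130534 + 17905·38063
So 38063·(17905) ≡ 1 (mod 130534), giving 38063⁻¹ ≡ 17905.
x ≡ 38063⁻¹·47246 ≡ 17905·47246 ≡ 79310 (mod 130534).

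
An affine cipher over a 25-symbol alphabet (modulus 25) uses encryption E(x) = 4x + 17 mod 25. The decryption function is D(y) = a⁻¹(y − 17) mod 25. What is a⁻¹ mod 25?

Extended Euclidean algorithm:
25 = 6×4 + 1
4 = 4×1 + 0
gcd = 1, so the inverse exists. Back-substitute:
1 = 25 − 6·4
Hence 4⁻¹ ≡ -6 ≡ 19 (mod 25).

19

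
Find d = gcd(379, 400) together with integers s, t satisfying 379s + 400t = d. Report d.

1

Repeated division:
400 = 1·379 + 21
379 = 18·21 + 1
21 = 21·1 + 0
gcd(379, 400) = 1.
Back-substituting:
1 = 379 − 18·21
1 = −18·400 + 19·379
So 1 = (-18)·400 + (19)·379.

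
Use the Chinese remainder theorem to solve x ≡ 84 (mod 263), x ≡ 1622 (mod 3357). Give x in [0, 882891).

Write x = 84 + 263·k. Then 263·k ≡ 1622 − 84 ≡ 1538 (mod 3357).
Need 263⁻¹ mod 3357. Extended Euclid on (3357, 263):
3357 = 12*263 + 201
263 = 1*201 + 62
201 = 3*62 + 15
62 = 4*15 + 2
15 = 7*2 + 1
2 = 2*1 + 0
Back-substitute:
1 = 15 − 7·2
1 = −7·62 + 29·15
1 = 29·201 − 94·62
1 = −94·263 + 123·201
1 = 123·3357 − 1570·263
263⁻¹ ≡ 1787 (mod 3357), so k ≡ 1787·1538 ≡ 2380 (mod 3357).
x = 84 + 263·2380 = 626024.

626024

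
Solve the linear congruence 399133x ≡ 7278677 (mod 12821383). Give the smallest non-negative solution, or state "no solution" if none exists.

First find gcd(399133, 12821383):
12821383 = 32·399133 + 49127
399133 = 8·49127 + 6117
49127 = 8·6117 + 191
6117 = 32·191 + 5
191 = 38·5 + 1
5 = 5·1 + 0
gcd = 1, so a unique solution mod 12821383 exists.
Back-substitute for the Bézout coefficients:
1 = 191 − 38·5
1 = −38·6117 + 1217·191
1 = 1217·49127 − 9774·6117
1 = −9774·399133 + 79409·49127
1 = 79409·12821383 − 2550862·399133
So 399133·(-2550862) ≡ 1 (mod 12821383), giving 399133⁻¹ ≡ 10270521.
x ≡ 399133⁻¹·7278677 ≡ 10270521·7278677 ≡ 580386 (mod 12821383).

580386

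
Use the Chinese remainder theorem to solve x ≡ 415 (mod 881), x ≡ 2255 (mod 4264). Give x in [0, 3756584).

803887

Write x = 415 + 881·k. Then 881·k ≡ 2255 − 415 ≡ 1840 (mod 4264).
Need 881⁻¹ mod 4264. Extended Euclid on (4264, 881):
4264 = 4·881 + 740
881 = 1·740 + 141
740 = 5·141 + 35
141 = 4·35 + 1
35 = 35·1 + 0
Back-substitute:
1 = 141 − 4·35
1 = −4·740 + 21·141
1 = 21·881 − 25·740
1 = −25·4264 + 121·881
881⁻¹ ≡ 121 (mod 4264), so k ≡ 121·1840 ≡ 912 (mod 4264).
x = 415 + 881·912 = 803887.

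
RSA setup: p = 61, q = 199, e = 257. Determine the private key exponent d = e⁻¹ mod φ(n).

φ(n) = (p−1)(q−1) = 60·198 = 11880.
Need d with 257·d ≡ 1 (mod 11880). Apply the extended Euclidean algorithm:
11880 = 46·257 + 58
257 = 4·58 + 25
58 = 2·25 + 8
25 = 3·8 + 1
8 = 8·1 + 0
Back-substitute:
1 = 25 − 3·8
1 = −3·58 + 7·25
1 = 7·257 − 31·58
1 = −31·11880 + 1433·257
So 257·1433 ≡ 1 (mod 11880), hence d = 1433.

1433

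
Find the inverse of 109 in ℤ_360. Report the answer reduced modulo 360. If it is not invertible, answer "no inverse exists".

Run Euclid on (360, 109):
360 = 3×109 + 33
109 = 3×33 + 10
33 = 3×10 + 3
10 = 3×3 + 1
3 = 3×1 + 0
gcd = 1, so the inverse exists. Back-substitute:
1 = 10 − 3·3
1 = −3·33 + 10·10
1 = 10·109 − 33·33
1 = −33·360 + 109·109
So 109·109 ≡ 1 (mod 360).

109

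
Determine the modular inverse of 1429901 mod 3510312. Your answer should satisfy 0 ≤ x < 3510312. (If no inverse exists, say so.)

2674277

Extended Euclidean algorithm:
3510312 = 2*1429901 + 650510
1429901 = 2*650510 + 128881
650510 = 5*128881 + 6105
128881 = 21*6105 + 676
6105 = 9*676 + 21
676 = 32*21 + 4
21 = 5*4 + 1
4 = 4*1 + 0
The gcd is 1. Working backward:
1 = 21 − 5·4
1 = −5·676 + 161·21
1 = 161·6105 − 1454·676
1 = −1454·128881 + 30695·6105
1 = 30695·650510 − 154929·128881
1 = −154929·1429901 + 340553·650510
1 = 340553·3510312 − 836035·1429901
Hence 1429901⁻¹ ≡ -836035 ≡ 2674277 (mod 3510312).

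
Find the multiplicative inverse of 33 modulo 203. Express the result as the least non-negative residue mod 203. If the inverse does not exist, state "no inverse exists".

80

Apply the Euclidean algorithm to 203 and 33:
203 = 6×33 + 5
33 = 6×5 + 3
5 = 1×3 + 2
3 = 1×2 + 1
2 = 2×1 + 0
The gcd is 1. Working backward:
1 = 3 − 2
1 = −5 + 2·3
1 = 2·33 − 13·5
1 = −13·203 + 80·33
So 33·80 ≡ 1 (mod 203).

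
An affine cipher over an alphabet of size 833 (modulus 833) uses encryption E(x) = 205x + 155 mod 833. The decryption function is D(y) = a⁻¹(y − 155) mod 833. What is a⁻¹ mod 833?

Run Euclid on (833, 205):
833 = 4·205 + 13
205 = 15·13 + 10
13 = 1·10 + 3
10 = 3·3 + 1
3 = 3·1 + 0
Since gcd(205, 833) = 1, back-substitute to write 1 as a combination:
1 = 10 − 3·3
1 = −3·13 + 4·10
1 = 4·205 − 63·13
1 = −63·833 + 256·205
So 205·256 ≡ 1 (mod 833).

256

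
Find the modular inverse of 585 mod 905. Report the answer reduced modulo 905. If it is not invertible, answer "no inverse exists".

no inverse exists

Compute gcd(585, 905):
905 = 1*585 + 320
585 = 1*320 + 265
320 = 1*265 + 55
265 = 4*55 + 45
55 = 1*45 + 10
45 = 4*10 + 5
10 = 2*5 + 0
Since gcd = 5 > 1, 585 is not a unit mod 905.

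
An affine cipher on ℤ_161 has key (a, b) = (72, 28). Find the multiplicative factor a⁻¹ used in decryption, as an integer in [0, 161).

gcd(161, 72) by repeated division:
161 = 2*72 + 17
72 = 4*17 + 4
17 = 4*4 + 1
4 = 4*1 + 0
gcd = 1, so the inverse exists. Back-substitute:
1 = 17 − 4·4
1 = −4·72 + 17·17
1 = 17·161 − 38·72
So 72·(-38) ≡ 1 (mod 161), and -38 ≡ 123 (mod 161).

123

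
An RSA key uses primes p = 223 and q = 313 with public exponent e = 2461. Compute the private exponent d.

φ(n) = (p−1)(q−1) = 222·312 = 69264.
Need d with 2461·d ≡ 1 (mod 69264). Apply the extended Euclidean algorithm:
69264 = 28×2461 + 356
2461 = 6×356 + 325
356 = 1×325 + 31
325 = 10×31 + 15
31 = 2×15 + 1
15 = 15×1 + 0
Back-substitute:
1 = 31 − 2·15
1 = −2·325 + 21·31
1 = 21·356 − 23·325
1 = −23·2461 + 159·356
1 = 159·69264 − 4475·2461
So 2461·(-4475) ≡ 1 (mod 69264), hence d ≡ -4475 ≡ 64789 (mod 69264).

64789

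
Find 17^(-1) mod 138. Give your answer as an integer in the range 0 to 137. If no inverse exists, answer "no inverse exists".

65

Run Euclid on (138, 17):
138 = 8*17 + 2
17 = 8*2 + 1
2 = 2*1 + 0
gcd = 1, so the inverse exists. Back-substitute:
1 = 17 − 8·2
1 = −8·138 + 65·17
So 17·65 ≡ 1 (mod 138).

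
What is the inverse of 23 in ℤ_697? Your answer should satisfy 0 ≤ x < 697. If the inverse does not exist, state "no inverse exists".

Run Euclid on (697, 23):
697 = 30×23 + 7
23 = 3×7 + 2
7 = 3×2 + 1
2 = 2×1 + 0
gcd = 1, so the inverse exists. Back-substitute:
1 = 7 − 3·2
1 = −3·23 + 10·7
1 = 10·697 − 303·23
Thus 23·(-303) ≡ 1 (mod 697); reducing, -303 mod 697 = 394.

394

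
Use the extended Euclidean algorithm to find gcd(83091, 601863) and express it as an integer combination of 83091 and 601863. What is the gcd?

Apply Euclid's algorithm to 601863 and 83091:
601863 = 7×83091 + 20226
83091 = 4×20226 + 2187
20226 = 9×2187 + 543
2187 = 4×543 + 15
543 = 36×15 + 3
15 = 5×3 + 0
gcd(83091, 601863) = 3.
Back-substituting:
3 = 543 − 36·15
3 = −36·2187 + 145·543
3 = 145·20226 − 1341·2187
3 = −1341·83091 + 5509·20226
3 = 5509·601863 − 39904·83091
So 3 = (5509)·601863 + (-39904)·83091.

3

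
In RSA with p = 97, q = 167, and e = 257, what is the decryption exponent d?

φ(n) = (p−1)(q−1) = 96·166 = 15936.
Need d with 257·d ≡ 1 (mod 15936). Apply the extended Euclidean algorithm:
15936 = 62*257 + 2
257 = 128*2 + 1
2 = 2*1 + 0
Back-substitute:
1 = 257 − 128·2
1 = −128·15936 + 7937·257
So 257·7937 ≡ 1 (mod 15936), hence d = 7937.

7937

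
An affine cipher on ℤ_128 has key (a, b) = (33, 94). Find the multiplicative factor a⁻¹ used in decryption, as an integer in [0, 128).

Extended Euclidean algorithm:
128 = 3*33 + 29
33 = 1*29 + 4
29 = 7*4 + 1
4 = 4*1 + 0
The gcd is 1. Working backward:
1 = 29 − 7·4
1 = −7·33 + 8·29
1 = 8·128 − 31·33
Hence 33⁻¹ ≡ -31 ≡ 97 (mod 128).

97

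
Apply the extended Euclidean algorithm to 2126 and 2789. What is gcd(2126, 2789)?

1

Euclidean algorithm:
2789 = 1×2126 + 663
2126 = 3×663 + 137
663 = 4×137 + 115
137 = 1×115 + 22
115 = 5×22 + 5
22 = 4×5 + 2
5 = 2×2 + 1
2 = 2×1 + 0
gcd(2126, 2789) = 1.
Back-substituting:
1 = 5 − 2·2
1 = −2·22 + 9·5
1 = 9·115 − 47·22
1 = −47·137 + 56·115
1 = 56·663 − 271·137
1 = −271·2126 + 869·663
1 = 869·2789 − 1140·2126
So 1 = (869)·2789 + (-1140)·2126.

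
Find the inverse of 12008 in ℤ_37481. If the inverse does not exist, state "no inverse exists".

8412

Run Euclid on (37481, 12008):
37481 = 3×12008 + 1457
12008 = 8×1457 + 352
1457 = 4×352 + 49
352 = 7×49 + 9
49 = 5×9 + 4
9 = 2×4 + 1
4 = 4×1 + 0
gcd = 1, so the inverse exists. Back-substitute:
1 = 9 − 2·4
1 = −2·49 + 11·9
1 = 11·352 − 79·49
1 = −79·1457 + 327·352
1 = 327·12008 − 2695·1457
1 = −2695·37481 + 8412·12008
So 12008·8412 ≡ 1 (mod 37481).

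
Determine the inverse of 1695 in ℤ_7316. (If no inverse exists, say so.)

Run Euclid on (7316, 1695):
7316 = 4·1695 + 536
1695 = 3·536 + 87
536 = 6·87 + 14
87 = 6·14 + 3
14 = 4·3 + 2
3 = 1·2 + 1
2 = 2·1 + 0
Since gcd(1695, 7316) = 1, back-substitute to write 1 as a combination:
1 = 3 − 2
1 = −14 + 5·3
1 = 5·87 − 31·14
1 = −31·536 + 191·87
1 = 191·1695 − 604·536
1 = −604·7316 + 2607·1695
So 1695·2607 ≡ 1 (mod 7316).

2607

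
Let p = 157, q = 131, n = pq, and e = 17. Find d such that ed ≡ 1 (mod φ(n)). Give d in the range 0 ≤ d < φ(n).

1193

φ(n) = (p−1)(q−1) = 156·130 = 20280.
Need d with 17·d ≡ 1 (mod 20280). Apply the extended Euclidean algorithm:
20280 = 1192×17 + 16
17 = 1×16 + 1
16 = 16×1 + 0
Back-substitute:
1 = 17 − 16
1 = −20280 + 1193·17
So 17·1193 ≡ 1 (mod 20280), hence d = 1193.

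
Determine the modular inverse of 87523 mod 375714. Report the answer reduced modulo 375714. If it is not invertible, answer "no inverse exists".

161257

Run Euclid on (375714, 87523):
375714 = 4·87523 + 25622
87523 = 3·25622 + 10657
25622 = 2·10657 + 4308
10657 = 2·4308 + 2041
4308 = 2·2041 + 226
2041 = 9·226 + 7
226 = 32·7 + 2
7 = 3·2 + 1
2 = 2·1 + 0
Since gcd(87523, 375714) = 1, back-substitute to write 1 as a combination:
1 = 7 − 3·2
1 = −3·226 + 97·7
1 = 97·2041 − 876·226
1 = −876·4308 + 1849·2041
1 = 1849·10657 − 4574·4308
1 = −4574·25622 + 10997·10657
1 = 10997·87523 − 37565·25622
1 = −37565·375714 + 161257·87523
So 87523·161257 ≡ 1 (mod 375714).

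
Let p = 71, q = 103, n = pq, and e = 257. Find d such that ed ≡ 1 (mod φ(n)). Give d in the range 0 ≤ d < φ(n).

φ(n) = (p−1)(q−1) = 70·102 = 7140.
Need d with 257·d ≡ 1 (mod 7140). Apply the extended Euclidean algorithm:
7140 = 27*257 + 201
257 = 1*201 + 56
201 = 3*56 + 33
56 = 1*33 + 23
33 = 1*23 + 10
23 = 2*10 + 3
10 = 3*3 + 1
3 = 3*1 + 0
Back-substitute:
1 = 10 − 3·3
1 = −3·23 + 7·10
1 = 7·33 − 10·23
1 = −10·56 + 17·33
1 = 17·201 − 61·56
1 = −61·257 + 78·201
1 = 78·7140 − 2167·257
So 257·(-2167) ≡ 1 (mod 7140), hence d ≡ -2167 ≡ 4973 (mod 7140).

4973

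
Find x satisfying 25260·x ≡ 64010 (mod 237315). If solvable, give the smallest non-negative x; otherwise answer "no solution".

gcd(25260, 237315):
237315 = 9×25260 + 9975
25260 = 2×9975 + 5310
9975 = 1×5310 + 4665
5310 = 1×4665 + 645
4665 = 7×645 + 150
645 = 4×150 + 45
150 = 3×45 + 15
45 = 3×15 + 0
gcd = 15, but 15 ∤ 64010, so the congruence has no solution.

no solution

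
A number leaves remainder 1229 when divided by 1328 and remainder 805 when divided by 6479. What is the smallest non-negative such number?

3991869

Write x = 1229 + 1328·k. Then 1328·k ≡ 805 − 1229 ≡ 6055 (mod 6479).
Need 1328⁻¹ mod 6479. Extended Euclid on (6479, 1328):
6479 = 4×1328 + 1167
1328 = 1×1167 + 161
1167 = 7×161 + 40
161 = 4×40 + 1
40 = 40×1 + 0
Back-substitute:
1 = 161 − 4·40
1 = −4·1167 + 29·161
1 = 29·1328 − 33·1167
1 = −33·6479 + 161·1328
1328⁻¹ ≡ 161 (mod 6479), so k ≡ 161·6055 ≡ 3005 (mod 6479).
x = 1229 + 1328·3005 = 3991869.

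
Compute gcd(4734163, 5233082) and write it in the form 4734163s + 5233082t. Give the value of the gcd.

Euclidean algorithm:
5233082 = 1×4734163 + 498919
4734163 = 9×498919 + 243892
498919 = 2×243892 + 11135
243892 = 21×11135 + 10057
11135 = 1×10057 + 1078
10057 = 9×1078 + 355
1078 = 3×355 + 13
355 = 27×13 + 4
13 = 3×4 + 1
4 = 4×1 + 0
gcd(4734163, 5233082) = 1.
Back-substituting:
1 = 13 − 3·4
1 = −3·355 + 82·13
1 = 82·1078 − 249·355
1 = −249·10057 + 2323·1078
1 = 2323·11135 − 2572·10057
1 = −2572·243892 + 56335·11135
1 = 56335·498919 − 115242·243892
1 = −115242·4734163 + 1093513·498919
1 = 1093513·5233082 − 1208755·4734163
So 1 = (1093513)·5233082 + (-1208755)·4734163.

1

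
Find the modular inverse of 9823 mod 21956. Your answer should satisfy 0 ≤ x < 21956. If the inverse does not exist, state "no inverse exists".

Euclidean algorithm on 21956, 9823:
21956 = 2*9823 + 2310
9823 = 4*2310 + 583
2310 = 3*583 + 561
583 = 1*561 + 22
561 = 25*22 + 11
22 = 2*11 + 0
gcd(9823, 21956) = 11 ≠ 1, so 9823 has no multiplicative inverse modulo 21956.

no inverse exists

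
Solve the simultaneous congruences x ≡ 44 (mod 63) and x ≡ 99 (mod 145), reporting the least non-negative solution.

Write x = 44 + 63·k. Then 63·k ≡ 99 − 44 ≡ 55 (mod 145).
Need 63⁻¹ mod 145. Extended Euclid on (145, 63):
145 = 2×63 + 19
63 = 3×19 + 6
19 = 3×6 + 1
6 = 6×1 + 0
Back-substitute:
1 = 19 − 3·6
1 = −3·63 + 10·19
1 = 10·145 − 23·63
63⁻¹ ≡ 122 (mod 145), so k ≡ 122·55 ≡ 40 (mod 145).
x = 44 + 63·40 = 2564.

2564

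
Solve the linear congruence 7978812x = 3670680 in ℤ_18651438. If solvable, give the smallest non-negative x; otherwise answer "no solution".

First find gcd(7978812, 18651438):
18651438 = 2*7978812 + 2693814
7978812 = 2*2693814 + 2591184
2693814 = 1*2591184 + 102630
2591184 = 25*102630 + 25434
102630 = 4*25434 + 894
25434 = 28*894 + 402
894 = 2*402 + 90
402 = 4*90 + 42
90 = 2*42 + 6
42 = 7*6 + 0
gcd = 6 and 6 | 3670680, so solutions exist. Divide through by 6: 1329802x ≡ 611780 (mod 3108573).
Now find 1329802⁻¹ mod 3108573:
3108573 = 2·1329802 + 448969
1329802 = 2·448969 + 431864
448969 = 1·431864 + 17105
431864 = 25·17105 + 4239
17105 = 4·4239 + 149
4239 = 28·149 + 67
149 = 2·67 + 15
67 = 4·15 + 7
15 = 2·7 + 1
7 = 7·1 + 0
Back-substitute:
1 = 15 − 2·7
1 = −2·67 + 9·15
1 = 9·149 − 20·67
1 = −20·4239 + 569·149
1 = 569·17105 − 2296·4239
1 = −2296·431864 + 57969·17105
1 = 57969·448969 − 60265·431864
1 = −60265·1329802 + 178499·448969
1 = 178499·3108573 − 417263·1329802
So 1329802·(-417263) ≡ 1 (mod 3108573), i.e. 1329802⁻¹ ≡ 2691310.
Then x ≡ 2691310·611780 ≡ 2856620 (mod 3108573); the smallest non-negative solution is x = 2856620.

2856620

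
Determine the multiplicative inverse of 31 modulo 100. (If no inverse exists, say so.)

71

Extended Euclidean algorithm:
100 = 3·31 + 7
31 = 4·7 + 3
7 = 2·3 + 1
3 = 3·1 + 0
The gcd is 1. Working backward:
1 = 7 − 2·3
1 = −2·31 + 9·7
1 = 9·100 − 29·31
Thus 31·(-29) ≡ 1 (mod 100); reducing, -29 mod 100 = 71.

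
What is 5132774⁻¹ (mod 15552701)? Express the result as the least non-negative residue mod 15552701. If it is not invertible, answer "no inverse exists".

Run Euclid on (15552701, 5132774):
15552701 = 3*5132774 + 154379
5132774 = 33*154379 + 38267
154379 = 4*38267 + 1311
38267 = 29*1311 + 248
1311 = 5*248 + 71
248 = 3*71 + 35
71 = 2*35 + 1
35 = 35*1 + 0
Since gcd(5132774, 15552701) = 1, back-substitute to write 1 as a combination:
1 = 71 − 2·35
1 = −2·248 + 7·71
1 = 7·1311 − 37·248
1 = −37·38267 + 1080·1311
1 = 1080·154379 − 4357·38267
1 = −4357·5132774 + 144861·154379
1 = 144861·15552701 − 438940·5132774
So 5132774·(-438940) ≡ 1 (mod 15552701), and -438940 ≡ 15113761 (mod 15552701).

15113761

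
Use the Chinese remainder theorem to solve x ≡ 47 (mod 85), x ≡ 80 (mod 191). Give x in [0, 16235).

Write x = 47 + 85·k. Then 85·k ≡ 80 − 47 ≡ 33 (mod 191).
Need 85⁻¹ mod 191. Extended Euclid on (191, 85):
191 = 2×85 + 21
85 = 4×21 + 1
21 = 21×1 + 0
Back-substitute:
1 = 85 − 4·21
1 = −4·191 + 9·85
85⁻¹ ≡ 9 (mod 191), so k ≡ 9·33 ≡ 106 (mod 191).
x = 47 + 85·106 = 9057.

9057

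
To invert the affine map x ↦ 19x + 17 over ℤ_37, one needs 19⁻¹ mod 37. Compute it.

Apply the Euclidean algorithm to 37 and 19:
37 = 1·19 + 18
19 = 1·18 + 1
18 = 18·1 + 0
gcd = 1, so the inverse exists. Back-substitute:
1 = 19 − 18
1 = −37 + 2·19
So 19·2 ≡ 1 (mod 37).

2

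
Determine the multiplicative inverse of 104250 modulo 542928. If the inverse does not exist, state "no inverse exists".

no inverse exists

Compute gcd(104250, 542928):
542928 = 5*104250 + 21678
104250 = 4*21678 + 17538
21678 = 1*17538 + 4140
17538 = 4*4140 + 978
4140 = 4*978 + 228
978 = 4*228 + 66
228 = 3*66 + 30
66 = 2*30 + 6
30 = 5*6 + 0
gcd(104250, 542928) = 6 ≠ 1, so 104250 has no multiplicative inverse modulo 542928.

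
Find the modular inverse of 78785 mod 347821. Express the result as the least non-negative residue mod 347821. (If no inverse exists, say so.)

Run Euclid on (347821, 78785):
347821 = 4*78785 + 32681
78785 = 2*32681 + 13423
32681 = 2*13423 + 5835
13423 = 2*5835 + 1753
5835 = 3*1753 + 576
1753 = 3*576 + 25
576 = 23*25 + 1
25 = 25*1 + 0
gcd = 1, so the inverse exists. Back-substitute:
1 = 576 − 23·25
1 = −23·1753 + 70·576
1 = 70·5835 − 233·1753
1 = −233·13423 + 536·5835
1 = 536·32681 − 1305·13423
1 = −1305·78785 + 3146·32681
1 = 3146·347821 − 13889·78785
Hence 78785⁻¹ ≡ -13889 ≡ 333932 (mod 347821).

333932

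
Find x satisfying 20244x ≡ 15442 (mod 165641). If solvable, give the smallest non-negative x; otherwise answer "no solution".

2930

First find gcd(20244, 165641):
165641 = 8·20244 + 3689
20244 = 5·3689 + 1799
3689 = 2·1799 + 91
1799 = 19·91 + 70
91 = 1·70 + 21
70 = 3·21 + 7
21 = 3·7 + 0
gcd = 7 and 7 | 15442, so solutions exist. Divide through by 7: 2892x ≡ 2206 (mod 23663).
Now find 2892⁻¹ mod 23663:
23663 = 8·2892 + 527
2892 = 5·527 + 257
527 = 2·257 + 13
257 = 19·13 + 10
13 = 1·10 + 3
10 = 3·3 + 1
3 = 3·1 + 0
Back-substitute:
1 = 10 − 3·3
1 = −3·13 + 4·10
1 = 4·257 − 79·13
1 = −79·527 + 162·257
1 = 162·2892 − 889·527
1 = −889·23663 + 7274·2892
So 2892⁻¹ ≡ 7274 (mod 23663).
Then x ≡ 7274·2206 ≡ 2930 (mod 23663); the smallest non-negative solution is x = 2930.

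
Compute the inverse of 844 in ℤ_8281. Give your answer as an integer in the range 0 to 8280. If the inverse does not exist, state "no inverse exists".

7604

Apply the Euclidean algorithm to 8281 and 844:
8281 = 9·844 + 685
844 = 1·685 + 159
685 = 4·159 + 49
159 = 3·49 + 12
49 = 4·12 + 1
12 = 12·1 + 0
Since gcd(844, 8281) = 1, back-substitute to write 1 as a combination:
1 = 49 − 4·12
1 = −4·159 + 13·49
1 = 13·685 − 56·159
1 = −56·844 + 69·685
1 = 69·8281 − 677·844
Thus 844·(-677) ≡ 1 (mod 8281); reducing, -677 mod 8281 = 7604.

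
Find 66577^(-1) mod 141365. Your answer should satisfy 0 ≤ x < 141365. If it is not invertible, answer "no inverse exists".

Compute gcd(66577, 141365):
141365 = 2*66577 + 8211
66577 = 8*8211 + 889
8211 = 9*889 + 210
889 = 4*210 + 49
210 = 4*49 + 14
49 = 3*14 + 7
14 = 2*7 + 0
gcd(66577, 141365) = 7 ≠ 1, so 66577 has no multiplicative inverse modulo 141365.

no inverse exists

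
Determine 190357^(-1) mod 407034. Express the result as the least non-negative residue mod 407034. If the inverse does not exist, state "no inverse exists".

Run Euclid on (407034, 190357):
407034 = 2*190357 + 26320
190357 = 7*26320 + 6117
26320 = 4*6117 + 1852
6117 = 3*1852 + 561
1852 = 3*561 + 169
561 = 3*169 + 54
169 = 3*54 + 7
54 = 7*7 + 5
7 = 1*5 + 2
5 = 2*2 + 1
2 = 2*1 + 0
Since gcd(190357, 407034) = 1, back-substitute to write 1 as a combination:
1 = 5 − 2·2
1 = −2·7 + 3·5
1 = 3·54 − 23·7
1 = −23·169 + 72·54
1 = 72·561 − 239·169
1 = −239·1852 + 789·561
1 = 789·6117 − 2606·1852
1 = −2606·26320 + 11213·6117
1 = 11213·190357 − 81097·26320
1 = −81097·407034 + 173407·190357
So 190357·173407 ≡ 1 (mod 407034).

173407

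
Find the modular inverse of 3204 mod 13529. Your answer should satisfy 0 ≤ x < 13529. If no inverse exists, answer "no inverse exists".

1499

Extended Euclidean algorithm:
13529 = 4*3204 + 713
3204 = 4*713 + 352
713 = 2*352 + 9
352 = 39*9 + 1
9 = 9*1 + 0
gcd = 1, so the inverse exists. Back-substitute:
1 = 352 − 39·9
1 = −39·713 + 79·352
1 = 79·3204 − 355·713
1 = −355·13529 + 1499·3204
So 3204·1499 ≡ 1 (mod 13529).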